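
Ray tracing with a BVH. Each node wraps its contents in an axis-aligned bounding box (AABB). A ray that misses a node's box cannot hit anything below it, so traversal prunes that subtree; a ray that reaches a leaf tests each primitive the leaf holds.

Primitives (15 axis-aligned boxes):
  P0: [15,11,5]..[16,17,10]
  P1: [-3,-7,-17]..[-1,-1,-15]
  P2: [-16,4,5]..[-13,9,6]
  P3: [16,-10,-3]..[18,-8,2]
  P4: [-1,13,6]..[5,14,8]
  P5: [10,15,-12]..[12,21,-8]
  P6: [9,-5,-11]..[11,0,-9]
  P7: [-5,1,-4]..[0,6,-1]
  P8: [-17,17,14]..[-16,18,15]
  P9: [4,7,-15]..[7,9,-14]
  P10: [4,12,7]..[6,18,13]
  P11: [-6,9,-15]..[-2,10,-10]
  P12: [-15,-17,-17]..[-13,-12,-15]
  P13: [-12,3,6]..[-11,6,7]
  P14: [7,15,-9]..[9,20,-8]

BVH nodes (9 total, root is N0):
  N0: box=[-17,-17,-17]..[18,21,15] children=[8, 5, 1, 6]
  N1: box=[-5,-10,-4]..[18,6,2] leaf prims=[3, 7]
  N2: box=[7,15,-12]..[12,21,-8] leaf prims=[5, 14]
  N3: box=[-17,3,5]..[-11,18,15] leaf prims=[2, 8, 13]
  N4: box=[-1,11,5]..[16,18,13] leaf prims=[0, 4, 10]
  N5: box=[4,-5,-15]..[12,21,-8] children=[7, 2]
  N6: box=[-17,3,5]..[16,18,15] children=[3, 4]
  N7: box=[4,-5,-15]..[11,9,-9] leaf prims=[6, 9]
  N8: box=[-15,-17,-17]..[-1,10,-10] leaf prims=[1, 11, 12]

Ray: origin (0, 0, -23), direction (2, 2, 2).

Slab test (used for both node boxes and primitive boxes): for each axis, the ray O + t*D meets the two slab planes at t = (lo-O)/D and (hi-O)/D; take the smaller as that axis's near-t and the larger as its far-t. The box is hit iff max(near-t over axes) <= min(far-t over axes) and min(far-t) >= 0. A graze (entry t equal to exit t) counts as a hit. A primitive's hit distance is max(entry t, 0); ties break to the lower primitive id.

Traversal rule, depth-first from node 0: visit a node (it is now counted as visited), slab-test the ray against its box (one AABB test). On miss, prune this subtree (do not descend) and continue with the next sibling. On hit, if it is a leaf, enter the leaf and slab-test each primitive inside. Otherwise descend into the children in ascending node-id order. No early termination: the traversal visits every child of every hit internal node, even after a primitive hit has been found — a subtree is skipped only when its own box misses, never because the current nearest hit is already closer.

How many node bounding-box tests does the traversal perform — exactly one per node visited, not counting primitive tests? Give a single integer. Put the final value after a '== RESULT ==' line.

Trace the traversal:
N0 x:[-17/2,9] y:[-17/2,21/2] z:[3,19] -> hit [3,9], descend [1, 5, 6, 8]
  N1 x:[-5/2,9] y:[-5,3] z:[19/2,25/2] -> miss, prune
  N5 x:[2,6] y:[-5/2,21/2] z:[4,15/2] -> hit [4,6], descend [2, 7]
    N2 x:[7/2,6] y:[15/2,21/2] z:[11/2,15/2] -> miss, prune
    N7 x:[2,11/2] y:[-5/2,9/2] z:[4,7] -> hit [4,9/2] leaf, test {P6(miss), P9(miss)}
  N6 x:[-17/2,8] y:[3/2,9] z:[14,19] -> miss, prune
  N8 x:[-15/2,-1/2] y:[-17/2,5] z:[3,13/2] -> miss, prune

order=[0, 1, 5, 2, 7, 6, 8]  |boxes|=7  |leaves|=1  hit=miss

== RESULT ==
7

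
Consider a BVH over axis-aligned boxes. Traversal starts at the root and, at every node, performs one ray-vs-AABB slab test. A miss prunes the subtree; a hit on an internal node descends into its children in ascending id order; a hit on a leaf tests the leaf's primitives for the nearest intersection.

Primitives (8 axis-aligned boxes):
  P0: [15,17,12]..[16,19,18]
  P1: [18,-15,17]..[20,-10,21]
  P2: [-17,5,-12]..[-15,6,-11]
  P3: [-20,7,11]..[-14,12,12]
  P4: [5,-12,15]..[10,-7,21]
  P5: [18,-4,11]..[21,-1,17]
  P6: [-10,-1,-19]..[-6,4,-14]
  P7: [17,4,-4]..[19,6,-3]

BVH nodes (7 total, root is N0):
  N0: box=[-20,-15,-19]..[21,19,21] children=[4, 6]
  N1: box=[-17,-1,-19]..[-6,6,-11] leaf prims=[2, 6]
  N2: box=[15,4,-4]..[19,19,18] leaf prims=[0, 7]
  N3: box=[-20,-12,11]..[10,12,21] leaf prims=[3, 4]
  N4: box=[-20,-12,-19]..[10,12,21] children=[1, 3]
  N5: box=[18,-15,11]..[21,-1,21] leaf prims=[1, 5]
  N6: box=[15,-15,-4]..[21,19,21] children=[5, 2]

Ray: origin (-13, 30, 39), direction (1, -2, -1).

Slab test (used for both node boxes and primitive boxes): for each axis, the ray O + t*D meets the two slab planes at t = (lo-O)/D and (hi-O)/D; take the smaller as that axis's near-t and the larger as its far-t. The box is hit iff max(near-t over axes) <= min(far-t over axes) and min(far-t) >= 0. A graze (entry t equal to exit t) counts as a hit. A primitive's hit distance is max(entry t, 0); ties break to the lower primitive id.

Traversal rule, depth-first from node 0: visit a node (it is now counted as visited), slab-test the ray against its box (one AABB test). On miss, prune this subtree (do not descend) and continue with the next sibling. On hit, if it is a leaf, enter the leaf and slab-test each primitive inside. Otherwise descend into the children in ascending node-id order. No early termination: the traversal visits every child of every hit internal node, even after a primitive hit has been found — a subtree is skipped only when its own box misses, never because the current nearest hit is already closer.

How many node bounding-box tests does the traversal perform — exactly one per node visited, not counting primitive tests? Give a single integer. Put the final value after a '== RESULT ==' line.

Traverse from the root:
N0 x:[-7,34] y:[11/2,45/2] z:[18,58] -> hit [18,45/2], descend [4, 6]
  N4 x:[-7,23] y:[9,21] z:[18,58] -> hit [18,21], descend [1, 3]
    N1 x:[-4,7] y:[12,31/2] z:[50,58] -> miss, prune
    N3 x:[-7,23] y:[9,21] z:[18,28] -> hit [18,21] leaf, test {P3(miss), P4@t=37/2}
  N6 x:[28,34] y:[11/2,45/2] z:[18,43] -> miss, prune

5 AABB tests over nodes [0, 4, 1, 3, 6]; 1 leaf entered; closest P4.

== RESULT ==
5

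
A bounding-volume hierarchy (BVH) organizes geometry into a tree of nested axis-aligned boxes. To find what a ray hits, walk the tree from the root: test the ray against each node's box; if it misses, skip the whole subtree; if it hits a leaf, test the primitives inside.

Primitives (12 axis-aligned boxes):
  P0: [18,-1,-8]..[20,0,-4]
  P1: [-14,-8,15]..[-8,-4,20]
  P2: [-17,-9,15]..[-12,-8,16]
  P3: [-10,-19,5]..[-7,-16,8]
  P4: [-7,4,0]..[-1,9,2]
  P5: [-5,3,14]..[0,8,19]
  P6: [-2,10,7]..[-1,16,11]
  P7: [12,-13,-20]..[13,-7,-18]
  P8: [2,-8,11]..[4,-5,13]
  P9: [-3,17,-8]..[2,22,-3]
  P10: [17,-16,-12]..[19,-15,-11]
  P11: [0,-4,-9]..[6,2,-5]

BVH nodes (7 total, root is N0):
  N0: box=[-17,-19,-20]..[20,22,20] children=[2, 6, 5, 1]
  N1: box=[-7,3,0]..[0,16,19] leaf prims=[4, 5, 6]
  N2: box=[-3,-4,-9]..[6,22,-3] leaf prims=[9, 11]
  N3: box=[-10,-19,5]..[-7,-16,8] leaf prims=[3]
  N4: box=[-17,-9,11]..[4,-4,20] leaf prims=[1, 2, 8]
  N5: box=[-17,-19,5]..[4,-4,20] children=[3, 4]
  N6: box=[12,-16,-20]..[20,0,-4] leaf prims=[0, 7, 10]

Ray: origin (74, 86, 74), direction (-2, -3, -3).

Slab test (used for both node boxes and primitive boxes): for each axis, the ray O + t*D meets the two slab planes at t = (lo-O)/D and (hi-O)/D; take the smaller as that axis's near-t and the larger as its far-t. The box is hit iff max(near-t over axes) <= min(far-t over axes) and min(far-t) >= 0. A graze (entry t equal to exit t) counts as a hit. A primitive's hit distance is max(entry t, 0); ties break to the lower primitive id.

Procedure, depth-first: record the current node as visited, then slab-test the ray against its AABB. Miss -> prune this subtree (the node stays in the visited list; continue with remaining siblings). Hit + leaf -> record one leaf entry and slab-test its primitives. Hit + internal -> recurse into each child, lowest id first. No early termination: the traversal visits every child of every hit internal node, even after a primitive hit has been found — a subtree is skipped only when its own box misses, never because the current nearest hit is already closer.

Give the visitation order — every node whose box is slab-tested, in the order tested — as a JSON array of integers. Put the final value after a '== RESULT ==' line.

Walk:
N0 x:[27,91/2] y:[64/3,35] z:[18,94/3] -> hit [27,94/3], descend [1, 2, 5, 6]
  N1 x:[37,81/2] y:[70/3,83/3] z:[55/3,74/3] -> miss, prune
  N2 x:[34,77/2] y:[64/3,30] z:[77/3,83/3] -> miss, prune
  N5 x:[35,91/2] y:[30,35] z:[18,23] -> miss, prune
  N6 x:[27,31] y:[86/3,34] z:[26,94/3] -> hit [86/3,31] leaf, test {P0(miss), P7@t=31, P10(miss)}

5 AABB tests over nodes [0, 1, 2, 5, 6]; 1 leaf entered; closest P7.

== RESULT ==
[0, 1, 2, 5, 6]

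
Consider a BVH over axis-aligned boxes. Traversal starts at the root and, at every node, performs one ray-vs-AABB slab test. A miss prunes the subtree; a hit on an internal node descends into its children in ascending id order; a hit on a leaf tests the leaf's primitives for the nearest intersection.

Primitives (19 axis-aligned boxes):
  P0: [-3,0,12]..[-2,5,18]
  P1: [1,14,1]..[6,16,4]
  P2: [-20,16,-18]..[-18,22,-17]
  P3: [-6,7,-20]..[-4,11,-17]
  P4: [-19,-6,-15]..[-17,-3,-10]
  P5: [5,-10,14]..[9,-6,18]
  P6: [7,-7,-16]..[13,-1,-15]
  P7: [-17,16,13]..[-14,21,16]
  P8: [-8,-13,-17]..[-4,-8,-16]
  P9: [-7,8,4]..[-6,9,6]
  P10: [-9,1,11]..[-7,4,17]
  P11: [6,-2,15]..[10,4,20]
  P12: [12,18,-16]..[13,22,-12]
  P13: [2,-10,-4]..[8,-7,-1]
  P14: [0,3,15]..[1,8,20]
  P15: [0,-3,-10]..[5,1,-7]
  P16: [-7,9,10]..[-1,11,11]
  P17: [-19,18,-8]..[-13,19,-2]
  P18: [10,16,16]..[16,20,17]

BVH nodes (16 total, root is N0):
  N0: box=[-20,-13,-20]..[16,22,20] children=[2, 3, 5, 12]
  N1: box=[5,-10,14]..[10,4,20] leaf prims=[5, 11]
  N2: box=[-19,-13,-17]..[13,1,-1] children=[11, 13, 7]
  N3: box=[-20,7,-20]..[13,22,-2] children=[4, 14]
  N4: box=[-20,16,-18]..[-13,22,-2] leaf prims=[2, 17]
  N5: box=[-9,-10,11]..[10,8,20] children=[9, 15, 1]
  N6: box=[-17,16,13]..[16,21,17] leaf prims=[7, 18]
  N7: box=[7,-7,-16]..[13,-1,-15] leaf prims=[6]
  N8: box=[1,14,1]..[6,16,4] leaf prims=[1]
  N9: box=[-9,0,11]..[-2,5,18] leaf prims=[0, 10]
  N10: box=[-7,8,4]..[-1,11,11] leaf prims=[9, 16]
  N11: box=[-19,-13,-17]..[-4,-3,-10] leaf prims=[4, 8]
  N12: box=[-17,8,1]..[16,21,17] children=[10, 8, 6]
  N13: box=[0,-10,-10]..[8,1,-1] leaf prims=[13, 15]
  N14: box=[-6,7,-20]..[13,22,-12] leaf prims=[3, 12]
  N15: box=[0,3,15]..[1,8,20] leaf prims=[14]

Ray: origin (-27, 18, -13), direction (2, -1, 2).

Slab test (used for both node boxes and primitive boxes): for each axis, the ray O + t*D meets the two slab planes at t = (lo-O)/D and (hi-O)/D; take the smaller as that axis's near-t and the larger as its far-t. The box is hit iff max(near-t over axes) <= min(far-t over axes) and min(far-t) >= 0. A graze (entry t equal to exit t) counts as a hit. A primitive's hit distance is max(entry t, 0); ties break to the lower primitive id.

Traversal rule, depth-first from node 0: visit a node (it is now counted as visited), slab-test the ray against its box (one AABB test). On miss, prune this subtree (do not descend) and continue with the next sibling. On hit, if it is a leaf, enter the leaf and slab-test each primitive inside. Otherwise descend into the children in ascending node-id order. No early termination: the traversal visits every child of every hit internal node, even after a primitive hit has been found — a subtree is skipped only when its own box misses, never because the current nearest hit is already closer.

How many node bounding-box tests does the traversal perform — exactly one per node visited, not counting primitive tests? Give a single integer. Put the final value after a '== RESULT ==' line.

Trace the traversal:
N0 x:[7/2,43/2] y:[-4,31] z:[-7/2,33/2] -> hit [7/2,33/2], descend [2, 3, 5, 12]
  N2 x:[4,20] y:[17,31] z:[-2,6] -> miss, prune
  N3 x:[7/2,20] y:[-4,11] z:[-7/2,11/2] -> hit [7/2,11/2], descend [4, 14]
    N4 x:[7/2,7] y:[-4,2] z:[-5/2,11/2] -> miss, prune
    N14 x:[21/2,20] y:[-4,11] z:[-7/2,1/2] -> miss, prune
  N5 x:[9,37/2] y:[10,28] z:[12,33/2] -> hit [12,33/2], descend [1, 9, 15]
    N1 x:[16,37/2] y:[14,28] z:[27/2,33/2] -> hit [16,33/2] leaf, test {P5(miss), P11@t=33/2}
    N9 x:[9,25/2] y:[13,18] z:[12,31/2] -> miss, prune
    N15 x:[27/2,14] y:[10,15] z:[14,33/2] -> hit [14,14] leaf, test {P14@t=14}
  N12 x:[5,43/2] y:[-3,10] z:[7,15] -> hit [7,10], descend [6, 8, 10]
    N6 x:[5,43/2] y:[-3,2] z:[13,15] -> miss, prune
    N8 x:[14,33/2] y:[2,4] z:[7,17/2] -> miss, prune
    N10 x:[10,13] y:[7,10] z:[17/2,12] -> hit [10,10] leaf, test {P9(miss), P16(miss)}

13 AABB tests over nodes [0, 2, 3, 4, 14, 5, 1, 9, 15, 12, 6, 8, 10]; 3 leaves entered; closest P14.

== RESULT ==
13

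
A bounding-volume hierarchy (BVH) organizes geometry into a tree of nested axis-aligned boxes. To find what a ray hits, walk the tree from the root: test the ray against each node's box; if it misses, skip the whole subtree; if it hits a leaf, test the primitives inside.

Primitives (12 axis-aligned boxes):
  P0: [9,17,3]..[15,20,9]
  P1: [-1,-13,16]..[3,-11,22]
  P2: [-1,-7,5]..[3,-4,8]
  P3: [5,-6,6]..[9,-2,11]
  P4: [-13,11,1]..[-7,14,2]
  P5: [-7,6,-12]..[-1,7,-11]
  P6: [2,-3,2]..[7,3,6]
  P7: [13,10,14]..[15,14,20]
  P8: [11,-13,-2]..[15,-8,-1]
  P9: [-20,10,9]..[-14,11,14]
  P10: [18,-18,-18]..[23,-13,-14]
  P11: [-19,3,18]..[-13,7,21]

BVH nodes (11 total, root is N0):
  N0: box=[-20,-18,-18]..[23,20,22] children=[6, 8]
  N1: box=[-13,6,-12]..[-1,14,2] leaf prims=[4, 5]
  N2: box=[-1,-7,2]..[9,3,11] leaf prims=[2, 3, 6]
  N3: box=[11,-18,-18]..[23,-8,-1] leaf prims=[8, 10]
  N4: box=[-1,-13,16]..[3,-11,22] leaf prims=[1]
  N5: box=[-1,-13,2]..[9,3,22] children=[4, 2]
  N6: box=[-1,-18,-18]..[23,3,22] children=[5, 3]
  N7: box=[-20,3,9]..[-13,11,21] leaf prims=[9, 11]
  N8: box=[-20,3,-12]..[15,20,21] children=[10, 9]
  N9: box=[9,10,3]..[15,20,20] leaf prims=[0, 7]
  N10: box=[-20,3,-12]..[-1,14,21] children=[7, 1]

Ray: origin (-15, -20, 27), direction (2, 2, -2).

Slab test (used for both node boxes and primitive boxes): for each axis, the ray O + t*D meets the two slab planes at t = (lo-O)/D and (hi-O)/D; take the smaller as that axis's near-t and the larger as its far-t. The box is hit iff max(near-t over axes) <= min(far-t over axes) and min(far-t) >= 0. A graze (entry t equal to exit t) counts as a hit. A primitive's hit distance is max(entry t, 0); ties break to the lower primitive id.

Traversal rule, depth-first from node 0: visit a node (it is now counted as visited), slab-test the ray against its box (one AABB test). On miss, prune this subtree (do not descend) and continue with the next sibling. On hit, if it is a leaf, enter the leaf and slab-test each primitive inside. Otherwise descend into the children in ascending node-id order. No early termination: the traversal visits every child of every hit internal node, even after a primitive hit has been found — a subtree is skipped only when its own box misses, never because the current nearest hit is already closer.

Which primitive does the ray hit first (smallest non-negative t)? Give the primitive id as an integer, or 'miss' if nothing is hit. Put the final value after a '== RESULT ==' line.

Trace the traversal:
N0 x:[-5/2,19] y:[1,20] z:[5/2,45/2] -> hit [5/2,19], descend [6, 8]
  N6 x:[7,19] y:[1,23/2] z:[5/2,45/2] -> hit [7,23/2], descend [3, 5]
    N3 x:[13,19] y:[1,6] z:[14,45/2] -> miss, prune
    N5 x:[7,12] y:[7/2,23/2] z:[5/2,25/2] -> hit [7,23/2], descend [2, 4]
      N2 x:[7,12] y:[13/2,23/2] z:[8,25/2] -> hit [8,23/2] leaf, test {P2(miss), P3(miss), P6@t=21/2}
      N4 x:[7,9] y:[7/2,9/2] z:[5/2,11/2] -> miss, prune
  N8 x:[-5/2,15] y:[23/2,20] z:[3,39/2] -> hit [23/2,15], descend [9, 10]
    N9 x:[12,15] y:[15,20] z:[7/2,12] -> miss, prune
    N10 x:[-5/2,7] y:[23/2,17] z:[3,39/2] -> miss, prune

order=[0, 6, 3, 5, 2, 4, 8, 9, 10]  |boxes|=9  |leaves|=1  hit=P6

== RESULT ==
6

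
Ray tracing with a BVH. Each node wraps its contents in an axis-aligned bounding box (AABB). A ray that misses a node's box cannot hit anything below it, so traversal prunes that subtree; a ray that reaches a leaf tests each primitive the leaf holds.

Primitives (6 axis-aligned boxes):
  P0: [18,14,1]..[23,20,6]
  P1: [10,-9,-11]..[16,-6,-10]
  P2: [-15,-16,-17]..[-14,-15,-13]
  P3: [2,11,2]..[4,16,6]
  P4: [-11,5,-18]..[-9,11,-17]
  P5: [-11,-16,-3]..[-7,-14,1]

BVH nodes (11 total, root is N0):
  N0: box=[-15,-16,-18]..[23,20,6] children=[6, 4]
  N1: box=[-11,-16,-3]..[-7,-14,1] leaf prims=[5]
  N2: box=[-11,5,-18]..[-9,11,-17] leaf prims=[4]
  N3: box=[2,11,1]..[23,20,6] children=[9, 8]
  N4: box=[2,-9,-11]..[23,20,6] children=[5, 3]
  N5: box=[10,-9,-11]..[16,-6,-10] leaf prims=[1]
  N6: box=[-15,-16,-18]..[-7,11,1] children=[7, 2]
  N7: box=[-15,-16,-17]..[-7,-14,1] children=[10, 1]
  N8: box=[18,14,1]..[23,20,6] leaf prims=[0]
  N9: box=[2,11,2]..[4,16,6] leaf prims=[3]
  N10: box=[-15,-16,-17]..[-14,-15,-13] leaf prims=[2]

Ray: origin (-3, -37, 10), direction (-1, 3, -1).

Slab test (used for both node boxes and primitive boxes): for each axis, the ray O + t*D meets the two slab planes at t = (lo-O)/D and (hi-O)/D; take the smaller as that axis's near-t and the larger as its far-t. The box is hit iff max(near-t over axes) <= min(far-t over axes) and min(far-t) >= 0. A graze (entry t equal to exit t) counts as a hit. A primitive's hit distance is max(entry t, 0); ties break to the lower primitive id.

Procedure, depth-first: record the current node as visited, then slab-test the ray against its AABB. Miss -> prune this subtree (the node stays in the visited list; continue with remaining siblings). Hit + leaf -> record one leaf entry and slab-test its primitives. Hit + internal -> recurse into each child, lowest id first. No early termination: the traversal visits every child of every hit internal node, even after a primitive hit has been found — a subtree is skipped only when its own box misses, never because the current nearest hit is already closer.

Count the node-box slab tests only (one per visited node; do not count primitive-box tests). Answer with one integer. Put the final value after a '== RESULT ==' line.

Walk:
N0 x:[-26,12] y:[7,19] z:[4,28] -> hit [7,12], descend [4, 6]
  N4 x:[-26,-5] y:[28/3,19] z:[4,21] -> miss, prune
  N6 x:[4,12] y:[7,16] z:[9,28] -> hit [9,12], descend [2, 7]
    N2 x:[6,8] y:[14,16] z:[27,28] -> miss, prune
    N7 x:[4,12] y:[7,23/3] z:[9,27] -> miss, prune

order=[0, 4, 6, 2, 7]  |boxes|=5  |leaves|=0  hit=miss

== RESULT ==
5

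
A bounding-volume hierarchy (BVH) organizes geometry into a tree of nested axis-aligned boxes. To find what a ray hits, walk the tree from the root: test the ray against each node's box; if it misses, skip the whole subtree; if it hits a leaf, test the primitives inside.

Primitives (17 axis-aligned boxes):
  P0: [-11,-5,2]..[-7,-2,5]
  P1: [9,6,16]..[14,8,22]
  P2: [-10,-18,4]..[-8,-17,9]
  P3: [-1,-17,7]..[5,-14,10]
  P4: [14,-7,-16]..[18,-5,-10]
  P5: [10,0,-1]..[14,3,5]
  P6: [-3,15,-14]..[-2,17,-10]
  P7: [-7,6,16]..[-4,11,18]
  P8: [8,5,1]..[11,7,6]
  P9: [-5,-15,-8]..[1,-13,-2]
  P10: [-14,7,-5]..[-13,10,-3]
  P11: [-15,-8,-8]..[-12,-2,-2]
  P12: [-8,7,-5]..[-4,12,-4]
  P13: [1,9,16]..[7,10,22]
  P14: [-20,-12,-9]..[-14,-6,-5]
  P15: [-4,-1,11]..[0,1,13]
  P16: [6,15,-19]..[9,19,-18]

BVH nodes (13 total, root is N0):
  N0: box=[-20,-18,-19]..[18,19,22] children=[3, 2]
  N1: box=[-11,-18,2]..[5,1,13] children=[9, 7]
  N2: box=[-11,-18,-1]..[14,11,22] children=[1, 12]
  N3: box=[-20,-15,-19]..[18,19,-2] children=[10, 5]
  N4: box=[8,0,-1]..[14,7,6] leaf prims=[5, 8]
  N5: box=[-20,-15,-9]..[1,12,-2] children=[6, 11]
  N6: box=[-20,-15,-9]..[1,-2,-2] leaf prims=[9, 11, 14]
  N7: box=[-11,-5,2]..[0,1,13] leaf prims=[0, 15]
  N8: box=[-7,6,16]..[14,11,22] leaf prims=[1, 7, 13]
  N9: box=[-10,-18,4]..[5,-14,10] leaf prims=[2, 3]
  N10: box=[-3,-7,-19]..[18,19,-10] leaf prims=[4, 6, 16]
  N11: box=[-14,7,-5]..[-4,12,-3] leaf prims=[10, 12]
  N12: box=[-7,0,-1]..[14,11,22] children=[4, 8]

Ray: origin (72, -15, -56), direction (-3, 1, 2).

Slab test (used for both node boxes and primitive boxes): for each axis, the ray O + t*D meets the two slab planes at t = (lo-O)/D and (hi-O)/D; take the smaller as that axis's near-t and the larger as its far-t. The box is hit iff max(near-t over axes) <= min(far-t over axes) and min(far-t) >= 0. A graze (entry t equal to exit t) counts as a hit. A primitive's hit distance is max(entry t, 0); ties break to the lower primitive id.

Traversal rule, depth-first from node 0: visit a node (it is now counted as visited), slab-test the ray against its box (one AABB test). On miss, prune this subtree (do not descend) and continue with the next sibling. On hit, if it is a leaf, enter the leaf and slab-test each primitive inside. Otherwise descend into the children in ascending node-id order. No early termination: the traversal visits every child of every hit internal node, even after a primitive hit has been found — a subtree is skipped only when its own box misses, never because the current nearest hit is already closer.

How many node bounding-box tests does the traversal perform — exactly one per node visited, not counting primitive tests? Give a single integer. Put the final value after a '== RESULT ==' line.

Walk:
N0 x:[18,92/3] y:[-3,34] z:[37/2,39] -> hit [37/2,92/3], descend [2, 3]
  N2 x:[58/3,83/3] y:[-3,26] z:[55/2,39] -> miss, prune
  N3 x:[18,92/3] y:[0,34] z:[37/2,27] -> hit [37/2,27], descend [5, 10]
    N5 x:[71/3,92/3] y:[0,27] z:[47/2,27] -> hit [71/3,27], descend [6, 11]
      N6 x:[71/3,92/3] y:[0,13] z:[47/2,27] -> miss, prune
      N11 x:[76/3,86/3] y:[22,27] z:[51/2,53/2] -> hit [51/2,53/2] leaf, test {P10(miss), P12@t=51/2}
    N10 x:[18,25] y:[8,34] z:[37/2,23] -> hit [37/2,23] leaf, test {P4(miss), P6(miss), P16(miss)}

Visited [0, 2, 3, 5, 6, 11, 10]. Tests: 7 box, 2 leaf. Nearest: P12.

== RESULT ==
7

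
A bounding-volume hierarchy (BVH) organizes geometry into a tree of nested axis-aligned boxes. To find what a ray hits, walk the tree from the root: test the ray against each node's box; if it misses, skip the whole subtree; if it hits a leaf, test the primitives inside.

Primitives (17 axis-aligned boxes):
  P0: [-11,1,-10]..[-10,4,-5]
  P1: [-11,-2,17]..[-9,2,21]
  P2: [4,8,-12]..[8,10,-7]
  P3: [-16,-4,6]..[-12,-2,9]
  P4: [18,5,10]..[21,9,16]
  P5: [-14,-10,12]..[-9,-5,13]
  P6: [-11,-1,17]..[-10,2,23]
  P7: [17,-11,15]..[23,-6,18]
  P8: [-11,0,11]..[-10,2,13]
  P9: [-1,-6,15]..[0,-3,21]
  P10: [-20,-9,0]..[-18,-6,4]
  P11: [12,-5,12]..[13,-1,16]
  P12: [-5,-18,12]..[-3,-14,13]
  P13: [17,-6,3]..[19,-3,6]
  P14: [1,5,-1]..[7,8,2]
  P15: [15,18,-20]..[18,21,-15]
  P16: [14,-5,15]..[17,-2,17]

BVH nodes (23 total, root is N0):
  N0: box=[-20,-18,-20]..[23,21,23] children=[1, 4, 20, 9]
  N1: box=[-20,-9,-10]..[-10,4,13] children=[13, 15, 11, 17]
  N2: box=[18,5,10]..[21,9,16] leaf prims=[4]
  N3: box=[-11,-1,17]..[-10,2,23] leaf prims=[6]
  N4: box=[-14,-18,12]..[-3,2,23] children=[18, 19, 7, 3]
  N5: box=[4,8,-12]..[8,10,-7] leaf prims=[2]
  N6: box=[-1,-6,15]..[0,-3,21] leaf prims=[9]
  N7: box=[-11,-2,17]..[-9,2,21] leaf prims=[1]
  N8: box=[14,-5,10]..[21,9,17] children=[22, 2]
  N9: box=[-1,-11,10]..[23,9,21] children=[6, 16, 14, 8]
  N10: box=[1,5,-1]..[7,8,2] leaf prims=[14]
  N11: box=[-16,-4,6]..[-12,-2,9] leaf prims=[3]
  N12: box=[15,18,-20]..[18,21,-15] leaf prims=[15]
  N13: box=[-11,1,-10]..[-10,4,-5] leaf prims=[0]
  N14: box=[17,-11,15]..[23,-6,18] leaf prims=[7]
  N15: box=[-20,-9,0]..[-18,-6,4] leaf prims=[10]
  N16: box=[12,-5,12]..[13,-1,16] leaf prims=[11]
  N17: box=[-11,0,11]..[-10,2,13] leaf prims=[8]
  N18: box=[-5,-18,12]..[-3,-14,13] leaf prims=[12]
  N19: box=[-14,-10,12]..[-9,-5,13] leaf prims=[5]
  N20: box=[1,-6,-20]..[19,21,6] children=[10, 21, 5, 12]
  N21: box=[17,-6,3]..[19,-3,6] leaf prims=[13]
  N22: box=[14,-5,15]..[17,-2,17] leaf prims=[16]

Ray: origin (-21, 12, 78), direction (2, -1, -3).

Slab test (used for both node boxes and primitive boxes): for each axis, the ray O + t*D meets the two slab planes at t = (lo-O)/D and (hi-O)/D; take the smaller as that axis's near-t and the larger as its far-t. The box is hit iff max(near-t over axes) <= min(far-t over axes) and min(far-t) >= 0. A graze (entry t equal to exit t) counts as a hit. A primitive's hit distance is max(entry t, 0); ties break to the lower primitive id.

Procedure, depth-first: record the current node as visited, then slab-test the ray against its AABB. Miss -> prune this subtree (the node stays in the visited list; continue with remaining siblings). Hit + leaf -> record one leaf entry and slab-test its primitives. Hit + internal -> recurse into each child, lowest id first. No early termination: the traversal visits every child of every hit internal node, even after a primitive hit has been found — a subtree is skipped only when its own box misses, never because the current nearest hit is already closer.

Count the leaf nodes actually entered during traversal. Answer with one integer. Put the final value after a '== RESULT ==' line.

Trace the traversal:
N0 x:[1/2,22] y:[-9,30] z:[55/3,98/3] -> hit [55/3,22], descend [1, 4, 9, 20]
  N1 x:[1/2,11/2] y:[8,21] z:[65/3,88/3] -> miss, prune
  N4 x:[7/2,9] y:[10,30] z:[55/3,22] -> miss, prune
  N9 x:[10,22] y:[3,23] z:[19,68/3] -> hit [19,22], descend [6, 8, 14, 16]
    N6 x:[10,21/2] y:[15,18] z:[19,21] -> miss, prune
    N8 x:[35/2,21] y:[3,17] z:[61/3,68/3] -> miss, prune
    N14 x:[19,22] y:[18,23] z:[20,21] -> hit [20,21] leaf, test {P7@t=20}
    N16 x:[33/2,17] y:[13,17] z:[62/3,22] -> miss, prune
  N20 x:[11,20] y:[-9,18] z:[24,98/3] -> miss, prune

Summary -> nodes [0, 1, 4, 9, 6, 8, 14, 16, 20]; box-tests=9; leaf-entries=1; first=P7

== RESULT ==
1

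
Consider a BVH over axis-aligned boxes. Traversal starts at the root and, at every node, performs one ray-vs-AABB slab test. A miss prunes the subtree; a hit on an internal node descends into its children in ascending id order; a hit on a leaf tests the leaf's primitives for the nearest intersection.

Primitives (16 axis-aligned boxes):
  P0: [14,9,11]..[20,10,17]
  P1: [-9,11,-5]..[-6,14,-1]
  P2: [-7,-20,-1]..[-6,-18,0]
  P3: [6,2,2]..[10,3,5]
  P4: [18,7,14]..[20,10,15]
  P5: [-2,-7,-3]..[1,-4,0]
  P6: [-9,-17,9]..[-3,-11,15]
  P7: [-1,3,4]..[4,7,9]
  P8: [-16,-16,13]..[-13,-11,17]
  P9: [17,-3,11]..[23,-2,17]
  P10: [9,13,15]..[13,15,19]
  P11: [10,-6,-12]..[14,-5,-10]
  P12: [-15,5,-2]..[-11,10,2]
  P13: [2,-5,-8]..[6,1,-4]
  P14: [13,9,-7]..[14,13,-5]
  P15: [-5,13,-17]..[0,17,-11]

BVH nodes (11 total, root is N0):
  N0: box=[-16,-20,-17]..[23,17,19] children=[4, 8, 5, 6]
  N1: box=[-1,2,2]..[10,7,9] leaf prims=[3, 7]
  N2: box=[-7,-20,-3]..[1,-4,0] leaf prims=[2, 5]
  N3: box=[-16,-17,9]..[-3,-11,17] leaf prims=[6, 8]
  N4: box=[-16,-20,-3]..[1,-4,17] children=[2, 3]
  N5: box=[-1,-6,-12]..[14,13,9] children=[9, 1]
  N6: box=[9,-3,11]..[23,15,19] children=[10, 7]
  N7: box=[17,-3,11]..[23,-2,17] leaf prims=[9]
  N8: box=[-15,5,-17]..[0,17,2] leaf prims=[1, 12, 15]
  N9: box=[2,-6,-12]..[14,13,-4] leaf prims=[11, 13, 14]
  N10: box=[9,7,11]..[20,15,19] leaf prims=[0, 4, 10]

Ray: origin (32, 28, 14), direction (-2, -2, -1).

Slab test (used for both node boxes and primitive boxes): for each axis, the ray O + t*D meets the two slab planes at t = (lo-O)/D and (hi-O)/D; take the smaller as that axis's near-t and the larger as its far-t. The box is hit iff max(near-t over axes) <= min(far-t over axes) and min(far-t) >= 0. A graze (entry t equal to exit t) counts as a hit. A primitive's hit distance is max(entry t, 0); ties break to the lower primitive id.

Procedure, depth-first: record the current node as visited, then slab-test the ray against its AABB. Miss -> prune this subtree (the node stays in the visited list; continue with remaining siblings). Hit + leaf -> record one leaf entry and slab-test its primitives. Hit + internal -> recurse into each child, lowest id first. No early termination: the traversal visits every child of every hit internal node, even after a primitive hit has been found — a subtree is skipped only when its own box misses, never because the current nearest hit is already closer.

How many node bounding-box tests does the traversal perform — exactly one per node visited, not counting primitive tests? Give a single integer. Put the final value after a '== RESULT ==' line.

Walk:
N0 x:[9/2,24] y:[11/2,24] z:[-5,31] -> hit [11/2,24], descend [4, 5, 6, 8]
  N4 x:[31/2,24] y:[16,24] z:[-3,17] -> hit [16,17], descend [2, 3]
    N2 x:[31/2,39/2] y:[16,24] z:[14,17] -> hit [16,17] leaf, test {P2(miss), P5@t=16}
    N3 x:[35/2,24] y:[39/2,45/2] z:[-3,5] -> miss, prune
  N5 x:[9,33/2] y:[15/2,17] z:[5,26] -> hit [9,33/2], descend [1, 9]
    N1 x:[11,33/2] y:[21/2,13] z:[5,12] -> hit [11,12] leaf, test {P3(miss), P7(miss)}
    N9 x:[9,15] y:[15/2,17] z:[18,26] -> miss, prune
  N6 x:[9/2,23/2] y:[13/2,31/2] z:[-5,3] -> miss, prune
  N8 x:[16,47/2] y:[11/2,23/2] z:[12,31] -> miss, prune

Visited [0, 4, 2, 3, 5, 1, 9, 6, 8]. Tests: 9 box, 2 leaf. Nearest: P5.

== RESULT ==
9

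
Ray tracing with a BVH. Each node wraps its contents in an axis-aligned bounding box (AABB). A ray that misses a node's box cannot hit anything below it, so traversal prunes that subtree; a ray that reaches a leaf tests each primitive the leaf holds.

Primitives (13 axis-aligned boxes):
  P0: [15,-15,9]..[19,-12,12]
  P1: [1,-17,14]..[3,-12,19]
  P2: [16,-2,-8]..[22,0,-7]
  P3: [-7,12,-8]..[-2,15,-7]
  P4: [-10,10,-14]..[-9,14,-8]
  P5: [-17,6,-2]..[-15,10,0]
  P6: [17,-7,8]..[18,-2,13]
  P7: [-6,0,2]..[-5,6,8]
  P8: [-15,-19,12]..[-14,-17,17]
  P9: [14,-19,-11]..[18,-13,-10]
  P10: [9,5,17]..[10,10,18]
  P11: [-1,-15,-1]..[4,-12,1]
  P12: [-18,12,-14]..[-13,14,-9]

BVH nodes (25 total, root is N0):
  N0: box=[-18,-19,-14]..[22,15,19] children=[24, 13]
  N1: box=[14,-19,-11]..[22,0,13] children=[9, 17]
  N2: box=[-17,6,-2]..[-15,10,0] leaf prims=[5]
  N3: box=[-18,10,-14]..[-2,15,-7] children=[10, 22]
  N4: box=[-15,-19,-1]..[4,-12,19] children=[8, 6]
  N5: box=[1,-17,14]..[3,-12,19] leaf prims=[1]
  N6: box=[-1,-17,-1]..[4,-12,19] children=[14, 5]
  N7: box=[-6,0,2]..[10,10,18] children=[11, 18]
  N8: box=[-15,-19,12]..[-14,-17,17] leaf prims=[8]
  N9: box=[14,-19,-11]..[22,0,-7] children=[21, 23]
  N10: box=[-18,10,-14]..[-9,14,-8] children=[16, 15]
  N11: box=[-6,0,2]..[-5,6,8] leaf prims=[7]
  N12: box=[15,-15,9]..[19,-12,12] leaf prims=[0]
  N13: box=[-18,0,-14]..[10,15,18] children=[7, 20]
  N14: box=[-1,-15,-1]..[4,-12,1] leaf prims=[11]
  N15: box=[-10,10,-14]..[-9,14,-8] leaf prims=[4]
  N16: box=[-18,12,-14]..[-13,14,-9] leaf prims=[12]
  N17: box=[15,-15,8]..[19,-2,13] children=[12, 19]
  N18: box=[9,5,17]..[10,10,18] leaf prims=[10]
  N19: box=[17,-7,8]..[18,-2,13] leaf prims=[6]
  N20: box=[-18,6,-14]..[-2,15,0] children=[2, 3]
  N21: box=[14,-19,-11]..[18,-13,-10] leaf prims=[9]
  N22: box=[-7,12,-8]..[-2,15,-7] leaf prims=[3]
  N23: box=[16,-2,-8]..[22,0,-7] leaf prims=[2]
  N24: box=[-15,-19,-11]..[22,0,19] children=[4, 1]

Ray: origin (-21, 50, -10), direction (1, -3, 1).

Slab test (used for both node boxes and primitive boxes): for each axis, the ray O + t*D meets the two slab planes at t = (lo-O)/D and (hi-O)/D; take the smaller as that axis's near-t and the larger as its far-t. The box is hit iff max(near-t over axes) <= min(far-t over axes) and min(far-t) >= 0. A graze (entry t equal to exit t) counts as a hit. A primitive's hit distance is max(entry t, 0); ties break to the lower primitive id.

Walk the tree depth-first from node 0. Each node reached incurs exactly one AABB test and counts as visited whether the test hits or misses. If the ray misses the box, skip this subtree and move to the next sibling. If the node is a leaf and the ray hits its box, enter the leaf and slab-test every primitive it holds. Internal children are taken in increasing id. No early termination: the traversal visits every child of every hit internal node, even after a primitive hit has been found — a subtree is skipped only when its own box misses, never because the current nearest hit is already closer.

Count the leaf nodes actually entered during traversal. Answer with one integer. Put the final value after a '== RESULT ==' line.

Traverse from the root:
N0 x:[3,43] y:[35/3,23] z:[-4,29] -> hit [35/3,23], descend [13, 24]
  N13 x:[3,31] y:[35/3,50/3] z:[-4,28] -> hit [35/3,50/3], descend [7, 20]
    N7 x:[15,31] y:[40/3,50/3] z:[12,28] -> hit [15,50/3], descend [11, 18]
      N11 x:[15,16] y:[44/3,50/3] z:[12,18] -> hit [15,16] leaf, test {P7@t=15}
      N18 x:[30,31] y:[40/3,15] z:[27,28] -> miss, prune
    N20 x:[3,19] y:[35/3,44/3] z:[-4,10] -> miss, prune
  N24 x:[6,43] y:[50/3,23] z:[-1,29] -> hit [50/3,23], descend [1, 4]
    N1 x:[35,43] y:[50/3,23] z:[-1,23] -> miss, prune
    N4 x:[6,25] y:[62/3,23] z:[9,29] -> hit [62/3,23], descend [6, 8]
      N6 x:[20,25] y:[62/3,67/3] z:[9,29] -> hit [62/3,67/3], descend [5, 14]
        N5 x:[22,24] y:[62/3,67/3] z:[24,29] -> miss, prune
        N14 x:[20,25] y:[62/3,65/3] z:[9,11] -> miss, prune
      N8 x:[6,7] y:[67/3,23] z:[22,27] -> miss, prune

Visited [0, 13, 7, 11, 18, 20, 24, 1, 4, 6, 5, 14, 8]. Tests: 13 box, 1 leaf. Nearest: P7.

== RESULT ==
1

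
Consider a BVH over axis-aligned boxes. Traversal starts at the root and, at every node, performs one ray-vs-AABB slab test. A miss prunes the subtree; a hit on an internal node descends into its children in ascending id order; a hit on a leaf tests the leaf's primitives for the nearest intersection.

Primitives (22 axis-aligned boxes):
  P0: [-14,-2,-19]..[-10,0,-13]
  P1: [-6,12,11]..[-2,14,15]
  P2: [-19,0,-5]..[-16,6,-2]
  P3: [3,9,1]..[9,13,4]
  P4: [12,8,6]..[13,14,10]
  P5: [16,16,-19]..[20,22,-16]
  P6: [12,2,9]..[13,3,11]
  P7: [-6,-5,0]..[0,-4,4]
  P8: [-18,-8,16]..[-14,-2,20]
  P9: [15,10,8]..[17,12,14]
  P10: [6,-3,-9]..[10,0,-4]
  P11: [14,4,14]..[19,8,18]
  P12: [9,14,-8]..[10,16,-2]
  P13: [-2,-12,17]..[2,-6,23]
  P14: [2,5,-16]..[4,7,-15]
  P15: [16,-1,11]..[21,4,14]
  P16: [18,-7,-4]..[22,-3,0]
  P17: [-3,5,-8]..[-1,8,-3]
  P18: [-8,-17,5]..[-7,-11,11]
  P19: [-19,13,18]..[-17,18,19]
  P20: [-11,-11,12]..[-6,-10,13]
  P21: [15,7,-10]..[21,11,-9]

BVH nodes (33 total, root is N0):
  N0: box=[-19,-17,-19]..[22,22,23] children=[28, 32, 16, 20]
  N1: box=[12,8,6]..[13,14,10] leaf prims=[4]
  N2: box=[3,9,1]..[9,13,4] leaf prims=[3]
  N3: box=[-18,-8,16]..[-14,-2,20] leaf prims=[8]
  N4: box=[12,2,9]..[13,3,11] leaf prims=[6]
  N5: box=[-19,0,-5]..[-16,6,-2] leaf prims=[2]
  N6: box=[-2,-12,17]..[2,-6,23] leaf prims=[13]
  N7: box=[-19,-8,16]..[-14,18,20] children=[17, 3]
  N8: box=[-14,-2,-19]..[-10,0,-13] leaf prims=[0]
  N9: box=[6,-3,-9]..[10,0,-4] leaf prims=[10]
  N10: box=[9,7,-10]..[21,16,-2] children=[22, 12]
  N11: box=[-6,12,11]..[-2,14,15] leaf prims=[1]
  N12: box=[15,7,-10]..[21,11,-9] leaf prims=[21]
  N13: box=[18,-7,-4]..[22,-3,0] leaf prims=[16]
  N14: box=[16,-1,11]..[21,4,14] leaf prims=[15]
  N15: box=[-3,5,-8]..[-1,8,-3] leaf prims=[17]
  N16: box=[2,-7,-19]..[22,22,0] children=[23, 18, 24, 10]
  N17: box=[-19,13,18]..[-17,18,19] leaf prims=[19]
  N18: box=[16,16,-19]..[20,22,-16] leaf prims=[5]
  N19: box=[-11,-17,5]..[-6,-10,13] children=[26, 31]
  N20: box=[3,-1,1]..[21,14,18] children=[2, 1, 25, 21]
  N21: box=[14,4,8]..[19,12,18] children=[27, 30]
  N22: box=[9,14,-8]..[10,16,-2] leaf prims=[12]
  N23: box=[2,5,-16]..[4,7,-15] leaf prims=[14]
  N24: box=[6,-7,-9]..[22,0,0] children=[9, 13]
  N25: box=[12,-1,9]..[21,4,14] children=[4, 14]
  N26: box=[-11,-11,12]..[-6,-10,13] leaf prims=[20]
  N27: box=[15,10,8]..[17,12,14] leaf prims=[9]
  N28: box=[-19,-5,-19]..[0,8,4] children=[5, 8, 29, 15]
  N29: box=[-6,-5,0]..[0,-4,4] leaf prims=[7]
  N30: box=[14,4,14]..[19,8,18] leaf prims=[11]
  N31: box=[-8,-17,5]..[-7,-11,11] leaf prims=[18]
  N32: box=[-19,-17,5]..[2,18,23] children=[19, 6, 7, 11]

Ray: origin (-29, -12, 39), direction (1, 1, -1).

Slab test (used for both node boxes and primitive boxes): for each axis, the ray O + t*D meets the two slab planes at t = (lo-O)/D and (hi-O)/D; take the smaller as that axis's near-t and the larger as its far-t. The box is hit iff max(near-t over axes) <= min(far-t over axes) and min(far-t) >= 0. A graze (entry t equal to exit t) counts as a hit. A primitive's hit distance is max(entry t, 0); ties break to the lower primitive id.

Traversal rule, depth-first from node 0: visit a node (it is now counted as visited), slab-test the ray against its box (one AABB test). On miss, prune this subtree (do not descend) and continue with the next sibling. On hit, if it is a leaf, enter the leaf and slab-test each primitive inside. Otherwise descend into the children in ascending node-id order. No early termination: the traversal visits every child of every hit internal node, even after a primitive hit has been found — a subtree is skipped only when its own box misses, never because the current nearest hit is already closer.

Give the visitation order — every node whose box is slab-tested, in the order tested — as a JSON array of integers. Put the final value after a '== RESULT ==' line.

Trace the traversal:
N0 x:[10,51] y:[-5,34] z:[16,58] -> hit [16,34], descend [16, 20, 28, 32]
  N16 x:[31,51] y:[5,34] z:[39,58] -> miss, prune
  N20 x:[32,50] y:[11,26] z:[21,38] -> miss, prune
  N28 x:[10,29] y:[7,20] z:[35,58] -> miss, prune
  N32 x:[10,31] y:[-5,30] z:[16,34] -> hit [16,30], descend [6, 7, 11, 19]
    N6 x:[27,31] y:[0,6] z:[16,22] -> miss, prune
    N7 x:[10,15] y:[4,30] z:[19,23] -> miss, prune
    N11 x:[23,27] y:[24,26] z:[24,28] -> hit [24,26] leaf, test {P1@t=24}
    N19 x:[18,23] y:[-5,2] z:[26,34] -> miss, prune

Summary -> nodes [0, 16, 20, 28, 32, 6, 7, 11, 19]; box-tests=9; leaf-entries=1; first=P1

== RESULT ==
[0, 16, 20, 28, 32, 6, 7, 11, 19]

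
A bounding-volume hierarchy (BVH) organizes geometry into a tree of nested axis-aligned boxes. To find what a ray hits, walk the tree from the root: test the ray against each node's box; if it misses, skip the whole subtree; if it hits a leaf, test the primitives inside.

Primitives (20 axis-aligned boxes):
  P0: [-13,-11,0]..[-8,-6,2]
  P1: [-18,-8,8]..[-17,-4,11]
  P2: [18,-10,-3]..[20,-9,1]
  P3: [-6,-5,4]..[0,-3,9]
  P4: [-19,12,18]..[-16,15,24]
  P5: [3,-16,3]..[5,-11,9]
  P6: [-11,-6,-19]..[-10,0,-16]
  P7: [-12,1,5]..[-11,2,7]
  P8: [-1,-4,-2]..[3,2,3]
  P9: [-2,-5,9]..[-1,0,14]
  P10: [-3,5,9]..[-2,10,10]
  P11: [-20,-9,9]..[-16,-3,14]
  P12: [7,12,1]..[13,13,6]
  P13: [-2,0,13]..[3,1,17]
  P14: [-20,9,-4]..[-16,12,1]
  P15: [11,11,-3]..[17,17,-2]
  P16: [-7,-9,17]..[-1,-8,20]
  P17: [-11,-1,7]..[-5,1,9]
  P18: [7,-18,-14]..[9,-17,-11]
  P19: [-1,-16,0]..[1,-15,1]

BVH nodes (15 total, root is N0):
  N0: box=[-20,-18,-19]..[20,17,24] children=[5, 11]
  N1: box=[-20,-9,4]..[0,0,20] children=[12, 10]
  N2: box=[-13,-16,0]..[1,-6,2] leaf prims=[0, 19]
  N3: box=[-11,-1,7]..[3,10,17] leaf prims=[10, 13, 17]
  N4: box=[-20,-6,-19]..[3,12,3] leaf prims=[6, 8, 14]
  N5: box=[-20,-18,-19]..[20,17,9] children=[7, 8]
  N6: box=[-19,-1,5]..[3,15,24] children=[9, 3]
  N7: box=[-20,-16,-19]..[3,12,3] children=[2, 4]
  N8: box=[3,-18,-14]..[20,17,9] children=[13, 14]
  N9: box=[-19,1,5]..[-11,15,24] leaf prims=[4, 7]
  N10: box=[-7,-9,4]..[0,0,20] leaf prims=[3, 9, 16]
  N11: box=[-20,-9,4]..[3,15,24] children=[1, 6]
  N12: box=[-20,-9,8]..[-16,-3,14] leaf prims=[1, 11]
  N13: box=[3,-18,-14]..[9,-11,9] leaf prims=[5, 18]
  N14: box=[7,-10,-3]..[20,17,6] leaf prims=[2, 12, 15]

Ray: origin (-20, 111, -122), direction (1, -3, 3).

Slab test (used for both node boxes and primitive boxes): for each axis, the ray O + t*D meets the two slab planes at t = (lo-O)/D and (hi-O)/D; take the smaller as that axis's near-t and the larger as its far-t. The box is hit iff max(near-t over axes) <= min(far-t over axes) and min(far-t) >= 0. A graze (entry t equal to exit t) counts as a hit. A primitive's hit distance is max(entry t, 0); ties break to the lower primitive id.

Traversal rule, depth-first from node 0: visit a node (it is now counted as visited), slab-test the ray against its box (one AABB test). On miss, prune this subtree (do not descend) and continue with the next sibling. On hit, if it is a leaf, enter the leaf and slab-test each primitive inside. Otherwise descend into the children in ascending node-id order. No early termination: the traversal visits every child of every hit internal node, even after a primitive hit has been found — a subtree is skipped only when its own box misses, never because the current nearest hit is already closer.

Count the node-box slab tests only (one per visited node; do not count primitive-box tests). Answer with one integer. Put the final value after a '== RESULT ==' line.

Traverse from the root:
N0 x:[0,40] y:[94/3,43] z:[103/3,146/3] -> hit [103/3,40], descend [5, 11]
  N5 x:[0,40] y:[94/3,43] z:[103/3,131/3] -> hit [103/3,40], descend [7, 8]
    N7 x:[0,23] y:[33,127/3] z:[103/3,125/3] -> miss, prune
    N8 x:[23,40] y:[94/3,43] z:[36,131/3] -> hit [36,40], descend [13, 14]
      N13 x:[23,29] y:[122/3,43] z:[36,131/3] -> miss, prune
      N14 x:[27,40] y:[94/3,121/3] z:[119/3,128/3] -> hit [119/3,40] leaf, test {P2@t=40, P12(miss), P15(miss)}
  N11 x:[0,23] y:[32,40] z:[42,146/3] -> miss, prune

Visited [0, 5, 7, 8, 13, 14, 11]. Tests: 7 box, 1 leaf. Nearest: P2.

== RESULT ==
7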